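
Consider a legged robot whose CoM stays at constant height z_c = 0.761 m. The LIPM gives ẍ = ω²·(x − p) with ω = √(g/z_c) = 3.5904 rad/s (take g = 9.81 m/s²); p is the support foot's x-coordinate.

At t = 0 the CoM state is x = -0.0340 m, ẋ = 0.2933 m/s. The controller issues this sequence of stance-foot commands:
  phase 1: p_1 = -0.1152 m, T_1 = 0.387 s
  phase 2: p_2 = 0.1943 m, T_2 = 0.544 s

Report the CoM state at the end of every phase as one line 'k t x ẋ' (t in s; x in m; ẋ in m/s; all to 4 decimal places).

phase 1: p=-0.1152, T=0.387, ωT=1.389485, cosh=2.130993, sinh=1.881789; start (x,ẋ)=(-0.034000, 0.293300) → end (x,ẋ)=(0.211560, 1.173638)
phase 2: p=0.1943, T=0.544, ωT=1.953178, cosh=3.596440, sinh=3.454617; start (x,ẋ)=(0.211560, 1.173638) → end (x,ẋ)=(1.385628, 4.435004)

1 0.3870 0.2116 1.1736
2 0.9310 1.3856 4.4350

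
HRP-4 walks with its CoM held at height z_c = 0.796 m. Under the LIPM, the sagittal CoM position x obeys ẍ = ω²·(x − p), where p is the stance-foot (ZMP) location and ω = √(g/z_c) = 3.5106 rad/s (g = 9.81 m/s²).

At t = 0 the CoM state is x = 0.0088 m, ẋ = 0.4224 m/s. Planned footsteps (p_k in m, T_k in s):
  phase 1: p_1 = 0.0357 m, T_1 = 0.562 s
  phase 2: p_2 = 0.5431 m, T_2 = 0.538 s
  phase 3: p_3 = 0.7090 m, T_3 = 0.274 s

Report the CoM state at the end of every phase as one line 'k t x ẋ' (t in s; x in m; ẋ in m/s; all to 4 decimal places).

1 0.5620 0.3614 1.2153
2 1.1000 1.0468 2.0487
3 1.3740 1.8676 4.3970

phase 1: p=0.0357, T=0.562, ωT=1.972957, cosh=3.665479, sinh=3.526434; start (x,ẋ)=(0.008800, 0.422400) → end (x,ẋ)=(0.361404, 1.215279)
phase 2: p=0.5431, T=0.538, ωT=1.888703, cosh=3.381028, sinh=3.229760; start (x,ẋ)=(0.361404, 1.215279) → end (x,ẋ)=(1.046839, 2.048749)
phase 3: p=0.7090, T=0.274, ωT=0.961904, cosh=1.499420, sinh=1.117255; start (x,ẋ)=(1.046839, 2.048749) → end (x,ẋ)=(1.867581, 4.397020)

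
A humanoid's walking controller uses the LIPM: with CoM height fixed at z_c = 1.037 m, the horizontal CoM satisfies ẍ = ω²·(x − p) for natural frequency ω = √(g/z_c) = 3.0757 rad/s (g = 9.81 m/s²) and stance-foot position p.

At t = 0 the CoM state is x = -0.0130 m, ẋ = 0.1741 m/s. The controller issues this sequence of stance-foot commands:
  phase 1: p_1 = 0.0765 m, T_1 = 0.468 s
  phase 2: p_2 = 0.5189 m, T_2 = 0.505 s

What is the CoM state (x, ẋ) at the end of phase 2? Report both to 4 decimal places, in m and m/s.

phase 1: p=0.0765, T=0.468, ωT=1.439428, cosh=2.227672, sinh=1.990609; start (x,ẋ)=(-0.013000, 0.174100) → end (x,ẋ)=(-0.010198, -0.160127)
phase 2: p=0.5189, T=0.505, ωT=1.553228, cosh=2.469135, sinh=2.257571; start (x,ẋ)=(-0.010198, -0.160127) → end (x,ẋ)=(-0.905049, -4.069228)

x = -0.9050, ẋ = -4.0692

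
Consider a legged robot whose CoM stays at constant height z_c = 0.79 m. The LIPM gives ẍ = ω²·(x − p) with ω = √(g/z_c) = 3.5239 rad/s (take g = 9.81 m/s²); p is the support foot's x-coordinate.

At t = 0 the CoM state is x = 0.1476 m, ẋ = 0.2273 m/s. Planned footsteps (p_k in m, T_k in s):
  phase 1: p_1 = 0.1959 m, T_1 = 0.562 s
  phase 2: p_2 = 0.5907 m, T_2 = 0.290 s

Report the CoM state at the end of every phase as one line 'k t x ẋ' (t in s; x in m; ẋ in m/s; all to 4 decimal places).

1 0.5620 0.2468 0.2343
2 0.8520 0.1315 -1.0978

phase 1: p=0.1959, T=0.562, ωT=1.980432, cosh=3.691940, sinh=3.553931; start (x,ẋ)=(0.147600, 0.227300) → end (x,ẋ)=(0.246816, 0.234284)
phase 2: p=0.5907, T=0.290, ωT=1.021931, cosh=1.569227, sinh=1.209328; start (x,ẋ)=(0.246816, 0.234284) → end (x,ẋ)=(0.131470, -1.097834)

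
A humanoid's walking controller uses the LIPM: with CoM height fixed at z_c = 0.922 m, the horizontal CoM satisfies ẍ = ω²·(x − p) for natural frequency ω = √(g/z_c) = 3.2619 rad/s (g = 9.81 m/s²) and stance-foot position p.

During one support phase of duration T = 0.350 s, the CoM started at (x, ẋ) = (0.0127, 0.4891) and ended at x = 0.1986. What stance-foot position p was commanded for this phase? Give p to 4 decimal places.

p = 0.0471

ωT = 3.2619·0.350 = 1.141665; cosh(ωT) = 1.725633, sinh(ωT) = 1.406346
x(T) = p + (x₀−p)·cosh(ωT) + (ẋ₀/ω)·sinh(ωT) ⇒ p·(1 − cosh) = x(T) − x₀·cosh − (ẋ₀/ω)·sinh
numerator   = 0.1986 − (0.0127)·1.725633 − (0.4891/3.2619)·1.406346 = -0.034188
denominator = 1 − 1.725633 = -0.725633
p = -0.034188 / -0.725633 = 0.0471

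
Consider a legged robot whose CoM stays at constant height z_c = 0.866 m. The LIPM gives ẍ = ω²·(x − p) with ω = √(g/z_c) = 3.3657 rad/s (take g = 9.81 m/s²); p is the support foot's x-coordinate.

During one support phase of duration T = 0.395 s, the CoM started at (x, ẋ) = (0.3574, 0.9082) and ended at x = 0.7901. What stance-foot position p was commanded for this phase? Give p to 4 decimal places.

ωT = 3.3657·0.395 = 1.329452; cosh(ωT) = 2.021796, sinh(ωT) = 1.757174
x(T) = p + (x₀−p)·cosh(ωT) + (ẋ₀/ω)·sinh(ωT) ⇒ p·(1 − cosh) = x(T) − x₀·cosh − (ẋ₀/ω)·sinh
numerator   = 0.7901 − (0.3574)·2.021796 − (0.9082/3.3657)·1.757174 = -0.406646
denominator = 1 − 2.021796 = -1.021796
p = -0.406646 / -1.021796 = 0.3980

p = 0.3980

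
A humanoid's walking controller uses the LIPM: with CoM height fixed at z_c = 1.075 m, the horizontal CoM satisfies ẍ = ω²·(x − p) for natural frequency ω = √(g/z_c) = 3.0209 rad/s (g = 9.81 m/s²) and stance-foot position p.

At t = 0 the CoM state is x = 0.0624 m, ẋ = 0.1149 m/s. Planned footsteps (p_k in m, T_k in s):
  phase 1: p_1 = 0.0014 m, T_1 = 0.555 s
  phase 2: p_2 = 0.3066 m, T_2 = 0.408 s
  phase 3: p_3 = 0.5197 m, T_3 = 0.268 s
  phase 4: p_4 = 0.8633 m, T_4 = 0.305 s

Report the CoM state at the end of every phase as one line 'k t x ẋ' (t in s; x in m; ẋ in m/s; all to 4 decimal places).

phase 1: p=0.0014, T=0.555, ωT=1.676600, cosh=2.767175, sinh=2.580166; start (x,ẋ)=(0.062400, 0.114900) → end (x,ẋ)=(0.268334, 0.793408)
phase 2: p=0.3066, T=0.408, ωT=1.232527, cosh=1.860721, sinh=1.569166; start (x,ẋ)=(0.268334, 0.793408) → end (x,ẋ)=(0.647524, 1.294921)
phase 3: p=0.5197, T=0.268, ωT=0.809601, cosh=1.346024, sinh=0.900988; start (x,ẋ)=(0.647524, 1.294921) → end (x,ẋ)=(1.077966, 2.090904)
phase 4: p=0.8633, T=0.305, ωT=0.921374, cosh=1.455357, sinh=1.057385; start (x,ẋ)=(1.077966, 2.090904) → end (x,ẋ)=(1.907580, 3.728708)

1 0.5550 0.2683 0.7934
2 0.9630 0.6475 1.2949
3 1.2310 1.0780 2.0909
4 1.5360 1.9076 3.7287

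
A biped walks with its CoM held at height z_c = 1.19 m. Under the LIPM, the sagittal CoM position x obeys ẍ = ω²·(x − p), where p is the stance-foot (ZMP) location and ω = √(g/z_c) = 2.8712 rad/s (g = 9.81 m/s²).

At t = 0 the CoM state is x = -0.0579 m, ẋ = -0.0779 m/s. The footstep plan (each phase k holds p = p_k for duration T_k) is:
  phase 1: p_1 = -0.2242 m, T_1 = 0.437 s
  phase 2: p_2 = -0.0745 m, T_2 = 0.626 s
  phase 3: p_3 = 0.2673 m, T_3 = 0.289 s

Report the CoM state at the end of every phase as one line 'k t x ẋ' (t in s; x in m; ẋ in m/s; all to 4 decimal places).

phase 1: p=-0.2242, T=0.437, ωT=1.254714, cosh=1.895997, sinh=1.610840; start (x,ẋ)=(-0.057900, -0.077900) → end (x,ẋ)=(0.047400, 0.621446)
phase 2: p=-0.0745, T=0.626, ωT=1.797371, cosh=3.099750, sinh=2.934016; start (x,ẋ)=(0.047400, 0.621446) → end (x,ẋ)=(0.938401, 2.953230)
phase 3: p=0.2673, T=0.289, ωT=0.829777, cosh=1.364477, sinh=0.928330; start (x,ẋ)=(0.938401, 2.953230) → end (x,ẋ)=(2.137854, 5.818381)

1 0.4370 0.0474 0.6214
2 1.0630 0.9384 2.9532
3 1.3520 2.1379 5.8184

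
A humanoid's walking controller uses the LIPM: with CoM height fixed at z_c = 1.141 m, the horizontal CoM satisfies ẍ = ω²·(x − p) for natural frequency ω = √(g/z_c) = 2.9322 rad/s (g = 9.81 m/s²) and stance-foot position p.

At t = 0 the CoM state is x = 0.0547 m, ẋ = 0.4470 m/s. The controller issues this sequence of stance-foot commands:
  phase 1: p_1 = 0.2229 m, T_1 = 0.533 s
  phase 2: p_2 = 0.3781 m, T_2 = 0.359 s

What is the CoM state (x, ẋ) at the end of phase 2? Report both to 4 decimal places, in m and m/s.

phase 1: p=0.2229, T=0.533, ωT=1.562863, cosh=2.490999, sinh=2.281464; start (x,ẋ)=(0.054700, 0.447000) → end (x,ẋ)=(0.151712, -0.011732)
phase 2: p=0.3781, T=0.359, ωT=1.052660, cosh=1.607135, sinh=1.258127; start (x,ẋ)=(0.151712, -0.011732) → end (x,ẋ)=(0.009230, -0.854018)

x = 0.0092, ẋ = -0.8540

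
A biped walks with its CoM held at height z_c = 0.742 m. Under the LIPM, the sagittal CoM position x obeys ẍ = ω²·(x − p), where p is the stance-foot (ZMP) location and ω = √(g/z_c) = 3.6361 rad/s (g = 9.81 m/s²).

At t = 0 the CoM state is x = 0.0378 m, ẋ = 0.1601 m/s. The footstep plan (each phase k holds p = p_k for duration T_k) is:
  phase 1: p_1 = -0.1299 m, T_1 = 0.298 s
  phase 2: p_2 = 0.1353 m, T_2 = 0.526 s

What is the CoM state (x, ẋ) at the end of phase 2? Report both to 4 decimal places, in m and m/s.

x = 1.3392, ẋ = 4.4975

phase 1: p=-0.1299, T=0.298, ωT=1.083558, cosh=1.646782, sinh=1.308393; start (x,ẋ)=(0.037800, 0.160100) → end (x,ẋ)=(0.203875, 1.061474)
phase 2: p=0.1353, T=0.526, ωT=1.912589, cosh=3.459145, sinh=3.311447; start (x,ẋ)=(0.203875, 1.061474) → end (x,ẋ)=(1.339209, 4.497483)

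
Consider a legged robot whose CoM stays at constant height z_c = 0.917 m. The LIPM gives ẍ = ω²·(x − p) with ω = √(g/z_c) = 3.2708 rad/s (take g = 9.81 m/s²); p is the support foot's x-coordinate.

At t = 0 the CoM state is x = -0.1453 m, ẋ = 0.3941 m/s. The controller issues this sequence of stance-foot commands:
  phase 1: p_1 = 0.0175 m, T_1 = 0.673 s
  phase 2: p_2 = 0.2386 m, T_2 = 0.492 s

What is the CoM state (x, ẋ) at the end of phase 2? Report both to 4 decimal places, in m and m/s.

x = -1.2949, ẋ = -4.8506

phase 1: p=0.0175, T=0.673, ωT=2.201248, cosh=4.573476, sinh=4.462811; start (x,ẋ)=(-0.145300, 0.394100) → end (x,ẋ)=(-0.189336, -0.573979)
phase 2: p=0.2386, T=0.492, ωT=1.609234, cosh=2.599510, sinh=2.399469; start (x,ẋ)=(-0.189336, -0.573979) → end (x,ẋ)=(-1.294896, -4.850583)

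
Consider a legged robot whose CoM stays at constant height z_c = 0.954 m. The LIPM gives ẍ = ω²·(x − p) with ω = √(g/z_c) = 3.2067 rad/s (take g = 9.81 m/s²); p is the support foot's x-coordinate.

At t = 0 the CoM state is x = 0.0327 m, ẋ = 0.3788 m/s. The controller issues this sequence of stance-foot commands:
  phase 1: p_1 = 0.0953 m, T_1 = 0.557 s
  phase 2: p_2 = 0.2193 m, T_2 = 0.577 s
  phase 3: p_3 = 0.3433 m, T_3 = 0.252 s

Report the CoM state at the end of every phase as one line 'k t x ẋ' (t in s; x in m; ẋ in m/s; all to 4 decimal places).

1 0.5570 0.2458 0.5798
2 1.1340 0.8665 2.1533
3 1.3860 1.6505 4.4037

phase 1: p=0.0953, T=0.557, ωT=1.786132, cosh=3.066968, sinh=2.899361; start (x,ẋ)=(0.032700, 0.378800) → end (x,ẋ)=(0.245803, 0.579752)
phase 2: p=0.2193, T=0.577, ωT=1.850266, cosh=3.259353, sinh=3.102158; start (x,ẋ)=(0.245803, 0.579752) → end (x,ẋ)=(0.866532, 2.153254)
phase 3: p=0.3433, T=0.252, ωT=0.808088, cosh=1.344662, sinh=0.898953; start (x,ẋ)=(0.866532, 2.153254) → end (x,ẋ)=(1.650505, 4.403706)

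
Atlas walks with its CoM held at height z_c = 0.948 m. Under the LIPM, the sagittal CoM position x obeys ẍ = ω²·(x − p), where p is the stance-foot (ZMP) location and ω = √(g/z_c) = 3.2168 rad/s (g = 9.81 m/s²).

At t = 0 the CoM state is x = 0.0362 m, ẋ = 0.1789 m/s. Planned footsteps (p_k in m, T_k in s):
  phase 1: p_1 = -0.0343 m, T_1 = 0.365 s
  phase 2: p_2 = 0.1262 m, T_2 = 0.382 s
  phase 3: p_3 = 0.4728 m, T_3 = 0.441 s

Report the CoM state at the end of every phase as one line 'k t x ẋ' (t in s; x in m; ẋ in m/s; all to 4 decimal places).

1 0.3650 0.1720 0.6489
2 0.7470 0.5263 1.4338
3 1.1880 1.4566 3.4700

phase 1: p=-0.0343, T=0.365, ωT=1.174132, cosh=1.772210, sinh=1.463123; start (x,ẋ)=(0.036200, 0.178900) → end (x,ẋ)=(0.172011, 0.648862)
phase 2: p=0.1262, T=0.382, ωT=1.228818, cosh=1.854913, sinh=1.562274; start (x,ẋ)=(0.172011, 0.648862) → end (x,ẋ)=(0.526303, 1.433808)
phase 3: p=0.4728, T=0.441, ωT=1.418609, cosh=2.186710, sinh=1.944659; start (x,ẋ)=(0.526303, 1.433808) → end (x,ẋ)=(1.456579, 3.470014)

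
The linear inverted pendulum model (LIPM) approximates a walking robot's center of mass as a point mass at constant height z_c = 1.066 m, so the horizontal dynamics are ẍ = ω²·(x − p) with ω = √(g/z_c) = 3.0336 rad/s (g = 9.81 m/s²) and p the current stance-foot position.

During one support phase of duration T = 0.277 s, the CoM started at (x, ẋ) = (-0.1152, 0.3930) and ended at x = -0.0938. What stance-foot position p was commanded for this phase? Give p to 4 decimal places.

p = 0.1539

ωT = 3.0336·0.277 = 0.840307; cosh(ωT) = 1.374328, sinh(ωT) = 0.942750
x(T) = p + (x₀−p)·cosh(ωT) + (ẋ₀/ω)·sinh(ωT) ⇒ p·(1 − cosh) = x(T) − x₀·cosh − (ẋ₀/ω)·sinh
numerator   = -0.0938 − (-0.1152)·1.374328 − (0.3930/3.0336)·0.942750 = -0.057610
denominator = 1 − 1.374328 = -0.374328
p = -0.057610 / -0.374328 = 0.1539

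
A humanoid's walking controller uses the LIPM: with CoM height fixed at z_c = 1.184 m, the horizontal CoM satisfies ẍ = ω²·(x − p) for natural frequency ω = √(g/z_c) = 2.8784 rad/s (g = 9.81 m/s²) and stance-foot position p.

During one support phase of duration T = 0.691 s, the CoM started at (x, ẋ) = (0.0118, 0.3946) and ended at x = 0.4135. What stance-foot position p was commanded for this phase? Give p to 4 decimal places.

p = 0.0448

ωT = 2.8784·0.691 = 1.988974; cosh(ωT) = 3.722435, sinh(ωT) = 3.585600
x(T) = p + (x₀−p)·cosh(ωT) + (ẋ₀/ω)·sinh(ωT) ⇒ p·(1 − cosh) = x(T) − x₀·cosh − (ẋ₀/ω)·sinh
numerator   = 0.4135 − (0.0118)·3.722435 − (0.3946/2.8784)·3.585600 = -0.121975
denominator = 1 − 3.722435 = -2.722435
p = -0.121975 / -2.722435 = 0.0448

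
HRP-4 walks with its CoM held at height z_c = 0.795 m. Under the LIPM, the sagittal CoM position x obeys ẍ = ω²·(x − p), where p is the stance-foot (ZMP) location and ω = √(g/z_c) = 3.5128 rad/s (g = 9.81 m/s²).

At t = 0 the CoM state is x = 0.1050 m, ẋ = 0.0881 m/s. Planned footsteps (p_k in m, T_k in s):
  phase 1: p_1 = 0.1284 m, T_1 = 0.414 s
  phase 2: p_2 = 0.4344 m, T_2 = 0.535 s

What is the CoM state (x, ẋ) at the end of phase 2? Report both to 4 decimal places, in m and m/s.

phase 1: p=0.1284, T=0.414, ωT=1.454299, cosh=2.257523, sinh=2.023959; start (x,ẋ)=(0.105000, 0.088100) → end (x,ẋ)=(0.126334, 0.032519)
phase 2: p=0.4344, T=0.535, ωT=1.879348, cosh=3.350961, sinh=3.198272; start (x,ẋ)=(0.126334, 0.032519) → end (x,ẋ)=(-0.568309, -3.352114)

x = -0.5683, ẋ = -3.3521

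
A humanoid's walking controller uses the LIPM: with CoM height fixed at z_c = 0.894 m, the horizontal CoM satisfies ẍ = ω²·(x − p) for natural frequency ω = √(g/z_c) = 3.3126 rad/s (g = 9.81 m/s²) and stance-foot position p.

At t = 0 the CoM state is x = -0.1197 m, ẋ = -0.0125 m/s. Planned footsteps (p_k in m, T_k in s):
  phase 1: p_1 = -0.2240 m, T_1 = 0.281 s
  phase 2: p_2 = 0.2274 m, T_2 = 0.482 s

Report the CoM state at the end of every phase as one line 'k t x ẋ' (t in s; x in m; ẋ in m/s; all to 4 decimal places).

phase 1: p=-0.2240, T=0.281, ωT=0.930841, cosh=1.465431, sinh=1.071209; start (x,ẋ)=(-0.119700, -0.012500) → end (x,ẋ)=(-0.075198, 0.351789)
phase 2: p=0.2274, T=0.482, ωT=1.596673, cosh=2.569576, sinh=2.367006; start (x,ẋ)=(-0.075198, 0.351789) → end (x,ẋ)=(-0.298778, -1.468702)

1 0.2810 -0.0752 0.3518
2 0.7630 -0.2988 -1.4687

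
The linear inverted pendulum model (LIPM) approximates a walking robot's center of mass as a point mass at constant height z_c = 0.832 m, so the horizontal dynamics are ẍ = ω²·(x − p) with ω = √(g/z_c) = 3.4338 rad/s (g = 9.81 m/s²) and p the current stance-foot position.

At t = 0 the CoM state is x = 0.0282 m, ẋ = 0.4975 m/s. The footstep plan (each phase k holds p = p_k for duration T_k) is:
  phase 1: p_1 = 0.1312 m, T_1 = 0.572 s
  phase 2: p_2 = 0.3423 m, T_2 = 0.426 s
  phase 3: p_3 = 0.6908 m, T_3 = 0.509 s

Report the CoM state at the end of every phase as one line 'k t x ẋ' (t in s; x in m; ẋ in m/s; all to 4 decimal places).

1 0.5720 0.2631 0.5723
2 0.9980 0.5027 0.7463
3 1.5070 0.7394 0.4093

phase 1: p=0.1312, T=0.572, ωT=1.964134, cosh=3.634505, sinh=3.494228; start (x,ẋ)=(0.028200, 0.497500) → end (x,ẋ)=(0.263101, 0.572323)
phase 2: p=0.3423, T=0.426, ωT=1.462799, cosh=2.274808, sinh=2.043220; start (x,ẋ)=(0.263101, 0.572323) → end (x,ẋ)=(0.502688, 0.746263)
phase 3: p=0.6908, T=0.509, ωT=1.747804, cosh=2.958068, sinh=2.783912; start (x,ẋ)=(0.502688, 0.746263) → end (x,ẋ)=(0.739375, 0.409259)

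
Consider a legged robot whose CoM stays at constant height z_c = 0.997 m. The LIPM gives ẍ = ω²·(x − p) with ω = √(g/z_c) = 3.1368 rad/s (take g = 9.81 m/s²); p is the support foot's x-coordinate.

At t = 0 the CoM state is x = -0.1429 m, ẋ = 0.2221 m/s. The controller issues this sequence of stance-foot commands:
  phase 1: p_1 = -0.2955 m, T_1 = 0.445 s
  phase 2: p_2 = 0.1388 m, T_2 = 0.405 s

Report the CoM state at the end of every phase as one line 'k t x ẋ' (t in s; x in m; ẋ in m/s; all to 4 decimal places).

phase 1: p=-0.2955, T=0.445, ωT=1.395876, cosh=2.143063, sinh=1.895447; start (x,ẋ)=(-0.142900, 0.222100) → end (x,ẋ)=(0.165738, 1.383279)
phase 2: p=0.1388, T=0.405, ωT=1.270404, cosh=1.921505, sinh=1.640787; start (x,ẋ)=(0.165738, 1.383279) → end (x,ẋ)=(0.914122, 2.796622)

1 0.4450 0.1657 1.3833
2 0.8500 0.9141 2.7966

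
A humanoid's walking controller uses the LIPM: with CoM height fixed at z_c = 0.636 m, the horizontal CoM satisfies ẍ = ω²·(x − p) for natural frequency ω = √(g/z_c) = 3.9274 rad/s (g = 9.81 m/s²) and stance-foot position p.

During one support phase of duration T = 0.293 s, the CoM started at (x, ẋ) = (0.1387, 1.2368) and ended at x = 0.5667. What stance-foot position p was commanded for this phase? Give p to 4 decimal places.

ωT = 3.9274·0.293 = 1.150728; cosh(ωT) = 1.738450, sinh(ωT) = 1.422044
x(T) = p + (x₀−p)·cosh(ωT) + (ẋ₀/ω)·sinh(ωT) ⇒ p·(1 − cosh) = x(T) − x₀·cosh − (ẋ₀/ω)·sinh
numerator   = 0.5667 − (0.1387)·1.738450 − (1.2368/3.9274)·1.422044 = -0.122247
denominator = 1 − 1.738450 = -0.738450
p = -0.122247 / -0.738450 = 0.1655

p = 0.1655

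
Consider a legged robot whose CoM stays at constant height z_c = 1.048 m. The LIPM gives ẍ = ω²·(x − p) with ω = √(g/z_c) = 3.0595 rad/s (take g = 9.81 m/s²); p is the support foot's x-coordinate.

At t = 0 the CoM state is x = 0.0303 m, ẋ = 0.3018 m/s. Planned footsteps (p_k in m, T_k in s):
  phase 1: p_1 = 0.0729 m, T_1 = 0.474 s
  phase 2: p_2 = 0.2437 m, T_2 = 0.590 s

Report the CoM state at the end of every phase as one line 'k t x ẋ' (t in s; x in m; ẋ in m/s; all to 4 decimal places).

phase 1: p=0.0729, T=0.474, ωT=1.450203, cosh=2.249251, sinh=2.014729; start (x,ẋ)=(0.030300, 0.301800) → end (x,ẋ)=(0.175822, 0.416235)
phase 2: p=0.2437, T=0.590, ωT=1.805105, cosh=3.122534, sinh=2.958076; start (x,ẋ)=(0.175822, 0.416235) → end (x,ẋ)=(0.434185, 0.685395)

1 0.4740 0.1758 0.4162
2 1.0640 0.4342 0.6854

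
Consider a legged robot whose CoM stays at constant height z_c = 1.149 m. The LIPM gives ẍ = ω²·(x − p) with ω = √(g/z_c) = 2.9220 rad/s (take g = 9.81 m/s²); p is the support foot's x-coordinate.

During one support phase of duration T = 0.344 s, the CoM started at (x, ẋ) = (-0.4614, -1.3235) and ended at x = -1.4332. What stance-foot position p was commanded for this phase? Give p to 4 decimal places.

p = 0.3323

ωT = 2.9220·0.344 = 1.005168; cosh(ωT) = 1.549175, sinh(ωT) = 1.183192
x(T) = p + (x₀−p)·cosh(ωT) + (ẋ₀/ω)·sinh(ωT) ⇒ p·(1 − cosh) = x(T) − x₀·cosh − (ẋ₀/ω)·sinh
numerator   = -1.4332 − (-0.4614)·1.549175 − (-1.3235/2.9220)·1.183192 = -0.182492
denominator = 1 − 1.549175 = -0.549175
p = -0.182492 / -0.549175 = 0.3323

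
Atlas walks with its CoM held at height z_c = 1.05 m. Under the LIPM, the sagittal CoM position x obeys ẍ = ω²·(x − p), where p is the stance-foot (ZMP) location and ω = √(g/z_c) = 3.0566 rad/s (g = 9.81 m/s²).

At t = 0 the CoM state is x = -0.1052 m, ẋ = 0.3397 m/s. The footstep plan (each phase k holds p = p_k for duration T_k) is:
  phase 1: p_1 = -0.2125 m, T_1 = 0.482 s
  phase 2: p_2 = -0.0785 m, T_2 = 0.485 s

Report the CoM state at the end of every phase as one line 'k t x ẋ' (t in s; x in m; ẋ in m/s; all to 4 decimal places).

1 0.4820 0.2636 1.4580
2 0.9670 1.7099 5.5599

phase 1: p=-0.2125, T=0.482, ωT=1.473281, cosh=2.296351, sinh=2.067178; start (x,ẋ)=(-0.105200, 0.339700) → end (x,ẋ)=(0.263638, 1.458049)
phase 2: p=-0.0785, T=0.485, ωT=1.482451, cosh=2.315403, sinh=2.088323; start (x,ẋ)=(0.263638, 1.458049) → end (x,ẋ)=(1.709851, 5.559894)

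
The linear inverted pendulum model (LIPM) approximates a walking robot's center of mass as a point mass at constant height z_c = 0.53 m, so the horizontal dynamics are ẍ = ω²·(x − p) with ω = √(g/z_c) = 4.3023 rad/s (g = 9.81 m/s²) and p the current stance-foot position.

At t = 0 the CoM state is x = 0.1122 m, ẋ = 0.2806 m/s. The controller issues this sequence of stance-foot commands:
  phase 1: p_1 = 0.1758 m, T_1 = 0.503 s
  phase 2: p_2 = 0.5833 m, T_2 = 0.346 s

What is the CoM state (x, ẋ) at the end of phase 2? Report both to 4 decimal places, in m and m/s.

phase 1: p=0.1758, T=0.503, ωT=2.164057, cosh=4.410623, sinh=4.295764; start (x,ẋ)=(0.112200, 0.280600) → end (x,ẋ)=(0.175458, 0.062187)
phase 2: p=0.5833, T=0.346, ωT=1.488596, cosh=2.328279, sinh=2.102590; start (x,ẋ)=(0.175458, 0.062187) → end (x,ẋ)=(-0.335878, -3.544538)

x = -0.3359, ẋ = -3.5445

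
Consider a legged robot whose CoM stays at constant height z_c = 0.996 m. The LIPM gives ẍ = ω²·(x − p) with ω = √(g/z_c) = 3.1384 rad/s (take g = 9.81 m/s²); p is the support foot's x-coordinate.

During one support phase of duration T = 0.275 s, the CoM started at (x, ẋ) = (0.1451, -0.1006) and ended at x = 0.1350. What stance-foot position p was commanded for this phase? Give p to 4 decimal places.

p = 0.0918

ωT = 3.1384·0.275 = 0.863060; cosh(ωT) = 1.396136, sinh(ωT) = 0.974267
x(T) = p + (x₀−p)·cosh(ωT) + (ẋ₀/ω)·sinh(ωT) ⇒ p·(1 − cosh) = x(T) − x₀·cosh − (ẋ₀/ω)·sinh
numerator   = 0.1350 − (0.1451)·1.396136 − (-0.1006/3.1384)·0.974267 = -0.036350
denominator = 1 − 1.396136 = -0.396136
p = -0.036350 / -0.396136 = 0.0918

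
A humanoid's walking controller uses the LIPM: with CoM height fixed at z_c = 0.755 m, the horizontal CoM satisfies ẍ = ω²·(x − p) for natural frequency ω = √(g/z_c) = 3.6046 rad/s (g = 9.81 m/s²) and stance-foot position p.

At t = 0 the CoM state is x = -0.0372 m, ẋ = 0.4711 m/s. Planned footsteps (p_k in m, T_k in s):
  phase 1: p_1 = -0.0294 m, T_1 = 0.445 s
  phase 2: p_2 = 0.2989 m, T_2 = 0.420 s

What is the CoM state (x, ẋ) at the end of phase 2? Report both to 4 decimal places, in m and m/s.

phase 1: p=-0.0294, T=0.445, ωT=1.604047, cosh=2.587100, sinh=2.386018; start (x,ẋ)=(-0.037200, 0.471100) → end (x,ẋ)=(0.262259, 1.151698)
phase 2: p=0.2989, T=0.420, ωT=1.513932, cosh=2.382304, sinh=2.162261; start (x,ẋ)=(0.262259, 1.151698) → end (x,ẋ)=(0.902470, 2.458112)

x = 0.9025, ẋ = 2.4581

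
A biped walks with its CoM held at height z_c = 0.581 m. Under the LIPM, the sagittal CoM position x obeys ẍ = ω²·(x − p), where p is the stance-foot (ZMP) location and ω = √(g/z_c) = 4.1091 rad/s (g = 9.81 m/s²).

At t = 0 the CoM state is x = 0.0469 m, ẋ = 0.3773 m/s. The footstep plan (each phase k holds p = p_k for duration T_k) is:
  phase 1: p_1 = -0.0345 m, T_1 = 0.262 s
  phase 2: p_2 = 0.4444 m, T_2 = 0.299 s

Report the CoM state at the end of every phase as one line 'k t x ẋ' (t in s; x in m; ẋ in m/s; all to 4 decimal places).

1 0.2620 0.2179 1.0517
2 0.5610 0.4241 0.4968

phase 1: p=-0.0345, T=0.262, ωT=1.076584, cosh=1.637698, sinh=1.296940; start (x,ẋ)=(0.046900, 0.377300) → end (x,ẋ)=(0.217894, 1.051705)
phase 2: p=0.4444, T=0.299, ωT=1.228621, cosh=1.854605, sinh=1.561909; start (x,ẋ)=(0.217894, 1.051705) → end (x,ẋ)=(0.424085, 0.496776)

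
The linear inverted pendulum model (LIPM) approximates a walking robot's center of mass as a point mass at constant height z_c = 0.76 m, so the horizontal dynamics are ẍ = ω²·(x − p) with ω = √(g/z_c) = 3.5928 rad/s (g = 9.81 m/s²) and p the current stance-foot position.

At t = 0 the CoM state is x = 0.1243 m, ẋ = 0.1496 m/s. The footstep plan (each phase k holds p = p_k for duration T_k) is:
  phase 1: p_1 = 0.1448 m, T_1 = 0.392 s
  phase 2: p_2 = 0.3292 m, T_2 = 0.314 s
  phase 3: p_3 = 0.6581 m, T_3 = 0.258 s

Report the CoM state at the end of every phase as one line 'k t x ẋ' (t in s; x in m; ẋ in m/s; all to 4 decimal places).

1 0.3920 0.1804 0.1826
2 0.7060 0.1456 -0.4277
3 0.9640 -0.2177 -2.5870

phase 1: p=0.1448, T=0.392, ωT=1.408378, cosh=2.166928, sinh=1.922388; start (x,ẋ)=(0.124300, 0.149600) → end (x,ẋ)=(0.180424, 0.182584)
phase 2: p=0.3292, T=0.314, ωT=1.128139, cosh=1.706768, sinh=1.383133; start (x,ẋ)=(0.180424, 0.182584) → end (x,ẋ)=(0.145564, -0.427687)
phase 3: p=0.6581, T=0.258, ωT=0.926942, cosh=1.461267, sinh=1.065505; start (x,ẋ)=(0.145564, -0.427687) → end (x,ẋ)=(-0.217690, -2.587029)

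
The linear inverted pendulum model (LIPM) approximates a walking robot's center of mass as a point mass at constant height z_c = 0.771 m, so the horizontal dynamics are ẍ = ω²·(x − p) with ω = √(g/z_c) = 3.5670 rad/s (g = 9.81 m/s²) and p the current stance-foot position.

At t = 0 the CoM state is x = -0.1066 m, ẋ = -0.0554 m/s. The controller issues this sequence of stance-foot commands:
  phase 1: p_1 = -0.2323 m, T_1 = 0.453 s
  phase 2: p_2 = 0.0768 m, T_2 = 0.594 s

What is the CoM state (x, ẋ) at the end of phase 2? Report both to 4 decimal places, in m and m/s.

x = 1.0804, ẋ = 3.7005

phase 1: p=-0.2323, T=0.453, ωT=1.615851, cosh=2.615445, sinh=2.416723; start (x,ẋ)=(-0.106600, -0.055400) → end (x,ẋ)=(0.058927, 0.938695)
phase 2: p=0.0768, T=0.594, ωT=2.118798, cosh=4.220653, sinh=4.100477; start (x,ẋ)=(0.058927, 0.938695) → end (x,ẋ)=(1.080448, 3.700484)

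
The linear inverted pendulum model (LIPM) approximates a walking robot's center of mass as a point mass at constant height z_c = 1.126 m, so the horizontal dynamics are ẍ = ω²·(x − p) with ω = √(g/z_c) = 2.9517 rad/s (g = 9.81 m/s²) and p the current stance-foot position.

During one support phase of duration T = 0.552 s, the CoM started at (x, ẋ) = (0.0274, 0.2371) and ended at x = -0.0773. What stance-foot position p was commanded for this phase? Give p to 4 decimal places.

p = 0.2104

ωT = 2.9517·0.552 = 1.629338; cosh(ωT) = 2.648279, sinh(ωT) = 2.452220
x(T) = p + (x₀−p)·cosh(ωT) + (ẋ₀/ω)·sinh(ωT) ⇒ p·(1 − cosh) = x(T) − x₀·cosh − (ẋ₀/ω)·sinh
numerator   = -0.0773 − (0.0274)·2.648279 − (0.2371/2.9517)·2.452220 = -0.346841
denominator = 1 − 2.648279 = -1.648279
p = -0.346841 / -1.648279 = 0.2104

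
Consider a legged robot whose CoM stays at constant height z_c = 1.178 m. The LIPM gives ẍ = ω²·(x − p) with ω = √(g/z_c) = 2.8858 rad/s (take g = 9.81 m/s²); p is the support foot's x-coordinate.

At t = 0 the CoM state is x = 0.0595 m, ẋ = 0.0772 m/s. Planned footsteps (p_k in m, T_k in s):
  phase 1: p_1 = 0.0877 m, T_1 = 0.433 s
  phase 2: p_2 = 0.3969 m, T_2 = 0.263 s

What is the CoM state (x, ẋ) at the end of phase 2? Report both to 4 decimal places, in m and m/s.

phase 1: p=0.0877, T=0.433, ωT=1.249551, cosh=1.887705, sinh=1.601072; start (x,ẋ)=(0.059500, 0.077200) → end (x,ẋ)=(0.077298, 0.015436)
phase 2: p=0.3969, T=0.263, ωT=0.758965, cosh=1.302108, sinh=0.833957; start (x,ẋ)=(0.077298, 0.015436) → end (x,ẋ)=(-0.014795, -0.749065)

x = -0.0148, ẋ = -0.7491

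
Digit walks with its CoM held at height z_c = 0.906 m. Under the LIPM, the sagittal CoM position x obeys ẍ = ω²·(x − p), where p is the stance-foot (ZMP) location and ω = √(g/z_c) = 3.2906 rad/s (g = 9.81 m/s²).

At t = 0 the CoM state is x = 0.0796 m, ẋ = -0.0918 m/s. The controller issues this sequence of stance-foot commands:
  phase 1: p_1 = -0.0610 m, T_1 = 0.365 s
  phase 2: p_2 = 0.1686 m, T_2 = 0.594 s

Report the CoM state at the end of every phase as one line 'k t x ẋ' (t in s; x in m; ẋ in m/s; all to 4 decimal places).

1 0.3650 0.1516 0.5329
2 0.9590 0.6678 1.7261

phase 1: p=-0.0610, T=0.365, ωT=1.201069, cosh=1.812270, sinh=1.511398; start (x,ẋ)=(0.079600, -0.091800) → end (x,ẋ)=(0.151641, 0.532894)
phase 2: p=0.1686, T=0.594, ωT=1.954616, cosh=3.601414, sinh=3.459796; start (x,ẋ)=(0.151641, 0.532894) → end (x,ẋ)=(0.667817, 1.726096)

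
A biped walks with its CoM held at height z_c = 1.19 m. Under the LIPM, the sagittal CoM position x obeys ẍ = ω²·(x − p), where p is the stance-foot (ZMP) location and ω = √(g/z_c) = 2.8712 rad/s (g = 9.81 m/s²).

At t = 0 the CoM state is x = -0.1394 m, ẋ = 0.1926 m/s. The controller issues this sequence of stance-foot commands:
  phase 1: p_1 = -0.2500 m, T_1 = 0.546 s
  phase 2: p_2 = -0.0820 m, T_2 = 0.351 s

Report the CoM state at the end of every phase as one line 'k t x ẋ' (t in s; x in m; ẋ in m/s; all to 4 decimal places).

phase 1: p=-0.2500, T=0.546, ωT=1.567675, cosh=2.502008, sinh=2.293479; start (x,ẋ)=(-0.139400, 0.192600) → end (x,ẋ)=(0.180569, 1.210192)
phase 2: p=-0.0820, T=0.351, ωT=1.007791, cosh=1.552284, sinh=1.187259; start (x,ẋ)=(0.180569, 1.210192) → end (x,ẋ)=(0.826003, 2.773620)

1 0.5460 0.1806 1.2102
2 0.8970 0.8260 2.7736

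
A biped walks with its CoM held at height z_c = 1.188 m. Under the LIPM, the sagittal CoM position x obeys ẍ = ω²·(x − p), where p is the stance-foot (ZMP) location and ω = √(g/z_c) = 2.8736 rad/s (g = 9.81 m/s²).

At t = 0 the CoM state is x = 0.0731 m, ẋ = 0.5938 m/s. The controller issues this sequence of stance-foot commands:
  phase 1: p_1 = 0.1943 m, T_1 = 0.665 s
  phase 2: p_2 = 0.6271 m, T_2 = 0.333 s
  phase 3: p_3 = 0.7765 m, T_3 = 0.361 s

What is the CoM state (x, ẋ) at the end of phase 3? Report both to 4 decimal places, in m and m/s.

phase 1: p=0.1943, T=0.665, ωT=1.910944, cosh=3.453704, sinh=3.305763; start (x,ẋ)=(0.073100, 0.593800) → end (x,ẋ)=(0.458813, 0.899477)
phase 2: p=0.6271, T=0.333, ωT=0.956909, cosh=1.493857, sinh=1.109779; start (x,ẋ)=(0.458813, 0.899477) → end (x,ẋ)=(0.723080, 0.807013)
phase 3: p=0.7765, T=0.361, ωT=1.037370, cosh=1.588085, sinh=1.233700; start (x,ẋ)=(0.723080, 0.807013) → end (x,ẋ)=(1.038133, 1.092223)

x = 1.0381, ẋ = 1.0922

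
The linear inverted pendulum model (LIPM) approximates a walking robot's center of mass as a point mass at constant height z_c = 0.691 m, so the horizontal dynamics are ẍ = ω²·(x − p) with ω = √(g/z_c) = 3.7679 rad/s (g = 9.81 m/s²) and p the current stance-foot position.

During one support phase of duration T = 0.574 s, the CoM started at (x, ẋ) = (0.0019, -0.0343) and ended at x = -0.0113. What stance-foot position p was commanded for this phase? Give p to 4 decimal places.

ωT = 3.7679·0.574 = 2.162775; cosh(ωT) = 4.405118, sinh(ωT) = 4.290112
x(T) = p + (x₀−p)·cosh(ωT) + (ẋ₀/ω)·sinh(ωT) ⇒ p·(1 − cosh) = x(T) − x₀·cosh − (ẋ₀/ω)·sinh
numerator   = -0.0113 − (0.0019)·4.405118 − (-0.0343/3.7679)·4.290112 = 0.019384
denominator = 1 − 4.405118 = -3.405118
p = 0.019384 / -3.405118 = -0.0057

p = -0.0057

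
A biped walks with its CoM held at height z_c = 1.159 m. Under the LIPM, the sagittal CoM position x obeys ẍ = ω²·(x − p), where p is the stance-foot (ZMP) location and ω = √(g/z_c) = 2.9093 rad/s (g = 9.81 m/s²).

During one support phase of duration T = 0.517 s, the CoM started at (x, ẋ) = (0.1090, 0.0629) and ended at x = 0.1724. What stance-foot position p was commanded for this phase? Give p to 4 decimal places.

p = 0.0964

ωT = 2.9093·0.517 = 1.504108; cosh(ωT) = 2.361177, sinh(ωT) = 2.138961
x(T) = p + (x₀−p)·cosh(ωT) + (ẋ₀/ω)·sinh(ωT) ⇒ p·(1 − cosh) = x(T) − x₀·cosh − (ẋ₀/ω)·sinh
numerator   = 0.1724 − (0.1090)·2.361177 − (0.0629/2.9093)·2.138961 = -0.131213
denominator = 1 − 2.361177 = -1.361177
p = -0.131213 / -1.361177 = 0.0964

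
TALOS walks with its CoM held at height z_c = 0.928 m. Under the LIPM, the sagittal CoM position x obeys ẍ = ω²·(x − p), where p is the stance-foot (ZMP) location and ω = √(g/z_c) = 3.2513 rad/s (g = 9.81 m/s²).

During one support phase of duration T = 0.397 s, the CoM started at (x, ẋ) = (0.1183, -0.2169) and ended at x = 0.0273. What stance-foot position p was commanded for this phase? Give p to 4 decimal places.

p = 0.0962

ωT = 3.2513·0.397 = 1.290766; cosh(ωT) = 1.955315, sinh(ωT) = 1.680255
x(T) = p + (x₀−p)·cosh(ωT) + (ẋ₀/ω)·sinh(ωT) ⇒ p·(1 − cosh) = x(T) − x₀·cosh − (ẋ₀/ω)·sinh
numerator   = 0.0273 − (0.1183)·1.955315 − (-0.2169/3.2513)·1.680255 = -0.091921
denominator = 1 − 1.955315 = -0.955315
p = -0.091921 / -0.955315 = 0.0962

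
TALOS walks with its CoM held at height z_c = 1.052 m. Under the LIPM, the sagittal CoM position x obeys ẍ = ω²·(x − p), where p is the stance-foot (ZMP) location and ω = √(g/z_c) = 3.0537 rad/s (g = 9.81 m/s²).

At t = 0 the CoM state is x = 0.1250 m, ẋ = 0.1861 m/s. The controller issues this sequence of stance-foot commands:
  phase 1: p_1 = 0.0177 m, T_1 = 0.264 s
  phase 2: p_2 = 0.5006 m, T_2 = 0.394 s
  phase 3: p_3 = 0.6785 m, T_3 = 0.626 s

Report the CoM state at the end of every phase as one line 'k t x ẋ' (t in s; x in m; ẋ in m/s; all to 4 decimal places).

1 0.2640 0.2164 0.5436
2 0.6580 0.2544 -0.3279
3 1.2840 -1.1423 -5.4171

phase 1: p=0.0177, T=0.264, ωT=0.806177, cosh=1.342946, sinh=0.896384; start (x,ẋ)=(0.125000, 0.186100) → end (x,ẋ)=(0.216426, 0.543633)
phase 2: p=0.5006, T=0.394, ωT=1.203158, cosh=1.815431, sinh=1.515187; start (x,ẋ)=(0.216426, 0.543633) → end (x,ẋ)=(0.254442, -0.327923)
phase 3: p=0.6785, T=0.626, ωT=1.911616, cosh=3.455927, sinh=3.308085; start (x,ẋ)=(0.254442, -0.327923) → end (x,ẋ)=(-1.142254, -5.417071)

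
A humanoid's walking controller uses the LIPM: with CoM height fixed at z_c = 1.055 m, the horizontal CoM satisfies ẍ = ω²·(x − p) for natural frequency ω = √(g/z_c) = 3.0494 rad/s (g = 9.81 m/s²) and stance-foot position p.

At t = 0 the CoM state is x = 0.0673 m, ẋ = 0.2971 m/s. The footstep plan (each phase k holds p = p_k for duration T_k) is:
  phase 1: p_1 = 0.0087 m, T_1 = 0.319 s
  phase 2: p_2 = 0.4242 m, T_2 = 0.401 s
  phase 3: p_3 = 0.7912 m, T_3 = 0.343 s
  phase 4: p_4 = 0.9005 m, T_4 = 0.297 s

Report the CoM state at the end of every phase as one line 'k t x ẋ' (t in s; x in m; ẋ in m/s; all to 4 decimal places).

1 0.3190 0.2077 0.6517
2 0.7200 0.3562 0.1788
3 1.0630 0.1688 -1.3689
4 1.3600 -0.6168 -4.2782

phase 1: p=0.0087, T=0.319, ωT=0.972759, cosh=1.511635, sinh=1.133596; start (x,ẋ)=(0.067300, 0.297100) → end (x,ẋ)=(0.207727, 0.651675)
phase 2: p=0.4242, T=0.401, ωT=1.222809, cosh=1.845559, sinh=1.551158; start (x,ẋ)=(0.207727, 0.651675) → end (x,ẋ)=(0.356178, 0.178765)
phase 3: p=0.7912, T=0.343, ωT=1.045944, cosh=1.598722, sinh=1.247362; start (x,ẋ)=(0.356178, 0.178765) → end (x,ẋ)=(0.168844, -1.368901)
phase 4: p=0.9005, T=0.297, ωT=0.905672, cosh=1.438932, sinh=1.034661; start (x,ẋ)=(0.168844, -1.368901) → end (x,ẋ)=(-0.616771, -4.278200)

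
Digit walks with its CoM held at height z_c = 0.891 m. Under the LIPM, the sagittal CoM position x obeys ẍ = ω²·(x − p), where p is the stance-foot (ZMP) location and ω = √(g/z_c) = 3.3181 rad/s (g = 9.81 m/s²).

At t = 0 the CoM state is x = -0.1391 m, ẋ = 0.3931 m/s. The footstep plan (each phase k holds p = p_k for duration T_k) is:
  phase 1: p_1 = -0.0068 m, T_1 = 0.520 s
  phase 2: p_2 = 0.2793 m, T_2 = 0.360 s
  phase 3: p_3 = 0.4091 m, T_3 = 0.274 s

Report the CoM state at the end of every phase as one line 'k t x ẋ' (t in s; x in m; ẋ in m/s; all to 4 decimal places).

phase 1: p=-0.0068, T=0.520, ωT=1.725412, cosh=2.896467, sinh=2.718367; start (x,ẋ)=(-0.139100, 0.393100) → end (x,ẋ)=(-0.067954, -0.054720)
phase 2: p=0.2793, T=0.360, ωT=1.194516, cosh=1.802405, sinh=1.499554; start (x,ẋ)=(-0.067954, -0.054720) → end (x,ẋ)=(-0.371322, -1.826449)
phase 3: p=0.4091, T=0.274, ωT=0.909159, cosh=1.442549, sinh=1.039686; start (x,ẋ)=(-0.371322, -1.826449) → end (x,ẋ)=(-1.288992, -5.327027)

1 0.5200 -0.0680 -0.0547
2 0.8800 -0.3713 -1.8264
3 1.1540 -1.2890 -5.3270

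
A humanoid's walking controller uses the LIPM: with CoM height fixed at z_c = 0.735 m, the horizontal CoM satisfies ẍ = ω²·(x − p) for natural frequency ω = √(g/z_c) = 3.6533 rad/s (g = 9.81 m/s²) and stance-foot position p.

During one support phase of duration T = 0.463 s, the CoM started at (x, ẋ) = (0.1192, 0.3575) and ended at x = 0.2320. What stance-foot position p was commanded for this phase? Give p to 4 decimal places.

p = 0.1988

ωT = 3.6533·0.463 = 1.691478; cosh(ωT) = 2.805872, sinh(ωT) = 2.621625
x(T) = p + (x₀−p)·cosh(ωT) + (ẋ₀/ω)·sinh(ωT) ⇒ p·(1 − cosh) = x(T) − x₀·cosh − (ẋ₀/ω)·sinh
numerator   = 0.2320 − (0.1192)·2.805872 − (0.3575/3.6533)·2.621625 = -0.359003
denominator = 1 − 2.805872 = -1.805872
p = -0.359003 / -1.805872 = 0.1988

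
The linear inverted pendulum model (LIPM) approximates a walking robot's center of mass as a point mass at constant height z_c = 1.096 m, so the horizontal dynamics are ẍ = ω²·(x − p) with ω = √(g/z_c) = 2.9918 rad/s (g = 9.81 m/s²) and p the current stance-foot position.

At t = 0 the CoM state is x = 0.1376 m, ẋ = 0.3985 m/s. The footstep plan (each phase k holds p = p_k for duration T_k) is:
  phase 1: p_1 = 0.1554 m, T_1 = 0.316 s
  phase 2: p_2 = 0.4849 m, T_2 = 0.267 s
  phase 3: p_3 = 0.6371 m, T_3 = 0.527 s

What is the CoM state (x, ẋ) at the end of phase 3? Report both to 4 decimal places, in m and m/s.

x = 0.0604, ẋ = -1.5233

phase 1: p=0.1554, T=0.316, ωT=0.945409, cosh=1.481193, sinh=1.092672; start (x,ẋ)=(0.137600, 0.398500) → end (x,ẋ)=(0.274576, 0.532066)
phase 2: p=0.4849, T=0.267, ωT=0.798811, cosh=1.336380, sinh=0.886516; start (x,ẋ)=(0.274576, 0.532066) → end (x,ẋ)=(0.361486, 0.153204)
phase 3: p=0.6371, T=0.527, ωT=1.576679, cosh=2.522759, sinh=2.316098; start (x,ẋ)=(0.361486, 0.153204) → end (x,ẋ)=(0.060396, -1.523312)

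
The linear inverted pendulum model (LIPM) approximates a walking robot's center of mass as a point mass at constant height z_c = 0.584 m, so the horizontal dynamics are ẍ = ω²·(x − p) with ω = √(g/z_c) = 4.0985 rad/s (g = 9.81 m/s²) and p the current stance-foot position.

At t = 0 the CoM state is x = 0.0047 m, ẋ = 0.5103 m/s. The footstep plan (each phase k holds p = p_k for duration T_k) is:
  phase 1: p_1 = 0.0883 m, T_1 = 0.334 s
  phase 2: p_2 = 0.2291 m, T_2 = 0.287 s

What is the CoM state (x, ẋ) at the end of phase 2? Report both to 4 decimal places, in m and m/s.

phase 1: p=0.0883, T=0.334, ωT=1.368899, cosh=2.092704, sinh=1.838317; start (x,ẋ)=(0.004700, 0.510300) → end (x,ẋ)=(0.142237, 0.438036)
phase 2: p=0.2291, T=0.287, ωT=1.176269, cosh=1.775342, sinh=1.466915; start (x,ẋ)=(0.142237, 0.438036) → end (x,ẋ)=(0.231668, 0.255429)

x = 0.2317, ẋ = 0.2554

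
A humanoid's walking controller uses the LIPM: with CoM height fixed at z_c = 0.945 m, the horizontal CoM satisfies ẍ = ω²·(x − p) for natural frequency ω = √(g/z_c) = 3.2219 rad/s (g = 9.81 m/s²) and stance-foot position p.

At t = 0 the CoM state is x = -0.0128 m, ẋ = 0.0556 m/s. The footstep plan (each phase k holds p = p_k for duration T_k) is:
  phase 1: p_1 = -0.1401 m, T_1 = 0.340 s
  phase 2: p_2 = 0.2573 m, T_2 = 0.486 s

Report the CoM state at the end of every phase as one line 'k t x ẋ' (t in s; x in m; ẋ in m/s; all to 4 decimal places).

1 0.3400 0.0944 0.6371
2 0.8260 0.3032 0.3905

phase 1: p=-0.1401, T=0.340, ωT=1.095446, cosh=1.662453, sinh=1.328063; start (x,ẋ)=(-0.012800, 0.055600) → end (x,ẋ)=(0.094449, 0.637135)
phase 2: p=0.2573, T=0.486, ωT=1.565843, cosh=2.497811, sinh=2.288899; start (x,ẋ)=(0.094449, 0.637135) → end (x,ẋ)=(0.303160, 0.390477)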